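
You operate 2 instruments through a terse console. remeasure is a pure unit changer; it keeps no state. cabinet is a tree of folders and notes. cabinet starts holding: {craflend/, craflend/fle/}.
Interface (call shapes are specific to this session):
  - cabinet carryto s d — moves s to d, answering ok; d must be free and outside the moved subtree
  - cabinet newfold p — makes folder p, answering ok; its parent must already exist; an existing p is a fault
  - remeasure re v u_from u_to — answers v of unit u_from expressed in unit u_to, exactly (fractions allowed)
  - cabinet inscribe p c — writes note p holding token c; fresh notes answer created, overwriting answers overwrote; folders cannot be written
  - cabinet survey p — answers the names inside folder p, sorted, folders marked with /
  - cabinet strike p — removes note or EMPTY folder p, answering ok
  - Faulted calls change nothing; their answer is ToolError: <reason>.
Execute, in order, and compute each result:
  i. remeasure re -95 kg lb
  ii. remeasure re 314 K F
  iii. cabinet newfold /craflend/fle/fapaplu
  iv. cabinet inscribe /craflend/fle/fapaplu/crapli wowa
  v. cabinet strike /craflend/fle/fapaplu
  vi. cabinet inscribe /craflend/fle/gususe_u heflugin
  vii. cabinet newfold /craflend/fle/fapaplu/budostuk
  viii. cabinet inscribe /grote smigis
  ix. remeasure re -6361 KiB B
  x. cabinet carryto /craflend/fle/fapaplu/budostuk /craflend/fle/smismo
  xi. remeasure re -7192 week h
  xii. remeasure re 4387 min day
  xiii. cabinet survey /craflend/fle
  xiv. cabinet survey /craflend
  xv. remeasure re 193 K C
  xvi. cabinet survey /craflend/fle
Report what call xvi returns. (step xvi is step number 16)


Answer: [fapaplu/, gususe_u, smismo/]

Derivation:
;; remeasure re(v='-95', u_from='kg', u_to='lb') : -9500000000/45359237
;; remeasure re(v='314', u_from='K', u_to='F') : 10553/100
;; cabinet newfold(p='/craflend/fle/fapaplu') : ok
;; cabinet inscribe(p='/craflend/fle/fapaplu/crapli', c='wowa') : created
;; cabinet strike(p='/craflend/fle/fapaplu') : ToolError: not empty
;; cabinet inscribe(p='/craflend/fle/gususe_u', c='heflugin') : created
;; cabinet newfold(p='/craflend/fle/fapaplu/budostuk') : ok
;; cabinet inscribe(p='/grote', c='smigis') : created
;; remeasure re(v='-6361', u_from='KiB', u_to='B') : -6513664
;; cabinet carryto(s='/craflend/fle/fapaplu/budostuk', d='/craflend/fle/smismo') : ok
;; remeasure re(v='-7192', u_from='week', u_to='h') : -1208256
;; remeasure re(v='4387', u_from='min', u_to='day') : 4387/1440
;; cabinet survey(p='/craflend/fle') : [fapaplu/, gususe_u, smismo/]
;; cabinet survey(p='/craflend') : [fle/]
;; remeasure re(v='193', u_from='K', u_to='C') : -1603/20
;; cabinet survey(p='/craflend/fle') : [fapaplu/, gususe_u, smismo/]


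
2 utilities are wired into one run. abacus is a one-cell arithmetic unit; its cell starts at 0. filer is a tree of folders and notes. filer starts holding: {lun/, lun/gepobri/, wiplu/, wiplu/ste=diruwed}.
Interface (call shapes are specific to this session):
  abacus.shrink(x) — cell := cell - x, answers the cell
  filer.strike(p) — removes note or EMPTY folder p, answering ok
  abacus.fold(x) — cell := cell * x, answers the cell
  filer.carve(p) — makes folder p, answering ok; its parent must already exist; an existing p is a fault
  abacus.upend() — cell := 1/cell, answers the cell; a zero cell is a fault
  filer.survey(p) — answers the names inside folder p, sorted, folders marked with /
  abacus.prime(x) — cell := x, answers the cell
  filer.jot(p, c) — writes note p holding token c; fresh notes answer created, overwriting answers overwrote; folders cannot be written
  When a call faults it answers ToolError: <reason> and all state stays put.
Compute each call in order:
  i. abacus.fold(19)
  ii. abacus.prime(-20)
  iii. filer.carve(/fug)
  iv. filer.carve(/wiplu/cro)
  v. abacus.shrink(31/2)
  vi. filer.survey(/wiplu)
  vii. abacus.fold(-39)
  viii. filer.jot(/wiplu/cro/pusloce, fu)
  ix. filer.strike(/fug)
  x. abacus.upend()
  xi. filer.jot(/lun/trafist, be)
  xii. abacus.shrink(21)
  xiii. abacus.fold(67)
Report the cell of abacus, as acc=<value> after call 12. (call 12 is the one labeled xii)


Answer: acc=-58147/2769

Derivation:
Do: abacus.fold[x→19]
See: 0
Do: abacus.prime[x→-20]
See: -20
Do: filer.carve[p→/fug]
See: ok
Do: filer.carve[p→/wiplu/cro]
See: ok
Do: abacus.shrink[x→31/2]
See: -71/2
Do: filer.survey[p→/wiplu]
See: [cro/, ste]
Do: abacus.fold[x→-39]
See: 2769/2
Do: filer.jot[p→/wiplu/cro/pusloce; c→fu]
See: created
Do: filer.strike[p→/fug]
See: ok
Do: abacus.upend[]
See: 2/2769
Do: filer.jot[p→/lun/trafist; c→be]
See: created
Do: abacus.shrink[x→21]
See: -58147/2769
Do: abacus.fold[x→67]
See: -3895849/2769


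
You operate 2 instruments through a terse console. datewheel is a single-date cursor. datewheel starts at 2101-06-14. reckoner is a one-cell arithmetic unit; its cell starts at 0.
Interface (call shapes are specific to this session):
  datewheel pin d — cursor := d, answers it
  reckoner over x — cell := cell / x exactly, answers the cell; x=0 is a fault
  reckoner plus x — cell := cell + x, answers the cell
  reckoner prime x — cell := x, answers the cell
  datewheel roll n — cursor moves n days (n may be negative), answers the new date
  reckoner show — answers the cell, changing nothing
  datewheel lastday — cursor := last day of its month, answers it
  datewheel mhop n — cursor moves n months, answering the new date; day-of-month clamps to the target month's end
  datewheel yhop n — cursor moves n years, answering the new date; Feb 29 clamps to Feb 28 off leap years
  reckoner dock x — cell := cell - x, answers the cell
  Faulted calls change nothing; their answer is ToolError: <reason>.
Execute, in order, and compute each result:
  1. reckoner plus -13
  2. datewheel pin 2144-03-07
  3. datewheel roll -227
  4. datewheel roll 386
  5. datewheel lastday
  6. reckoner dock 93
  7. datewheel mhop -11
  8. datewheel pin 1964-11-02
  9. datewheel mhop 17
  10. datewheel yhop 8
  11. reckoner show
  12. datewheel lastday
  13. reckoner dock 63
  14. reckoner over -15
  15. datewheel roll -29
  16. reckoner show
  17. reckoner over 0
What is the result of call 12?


·→ reckoner plus(x=-13)
·← -13
·→ datewheel pin(d=2144-03-07)
·← 2144-03-07
·→ datewheel roll(n=-227)
·← 2143-07-24
·→ datewheel roll(n=386)
·← 2144-08-13
·→ datewheel lastday()
·← 2144-08-31
·→ reckoner dock(x=93)
·← -106
·→ datewheel mhop(n=-11)
·← 2143-09-30
·→ datewheel pin(d=1964-11-02)
·← 1964-11-02
·→ datewheel mhop(n=17)
·← 1966-04-02
·→ datewheel yhop(n=8)
·← 1974-04-02
·→ reckoner show()
·← -106
·→ datewheel lastday()
·← 1974-04-30
·→ reckoner dock(x=63)
·← -169
·→ reckoner over(x=-15)
·← 169/15
·→ datewheel roll(n=-29)
·← 1974-04-01
·→ reckoner show()
·← 169/15
·→ reckoner over(x=0)
·← ToolError: division by zero

Answer: 1974-04-30


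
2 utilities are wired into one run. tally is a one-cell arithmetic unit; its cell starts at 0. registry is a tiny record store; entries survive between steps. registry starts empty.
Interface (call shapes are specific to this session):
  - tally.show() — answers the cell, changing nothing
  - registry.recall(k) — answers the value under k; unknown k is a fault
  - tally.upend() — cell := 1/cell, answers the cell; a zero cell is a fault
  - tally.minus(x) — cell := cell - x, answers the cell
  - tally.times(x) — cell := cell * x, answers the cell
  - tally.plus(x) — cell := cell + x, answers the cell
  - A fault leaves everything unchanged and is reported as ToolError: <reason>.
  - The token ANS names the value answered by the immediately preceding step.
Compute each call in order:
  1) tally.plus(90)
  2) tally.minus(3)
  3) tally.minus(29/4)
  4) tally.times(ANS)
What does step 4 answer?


Answer: 101761/16

Derivation:
>> tally.plus(x=90)
<< 90
>> tally.minus(x=3)
<< 87
>> tally.minus(x=29/4)
<< 319/4
>> tally.times(x=ANS)
<< 101761/16


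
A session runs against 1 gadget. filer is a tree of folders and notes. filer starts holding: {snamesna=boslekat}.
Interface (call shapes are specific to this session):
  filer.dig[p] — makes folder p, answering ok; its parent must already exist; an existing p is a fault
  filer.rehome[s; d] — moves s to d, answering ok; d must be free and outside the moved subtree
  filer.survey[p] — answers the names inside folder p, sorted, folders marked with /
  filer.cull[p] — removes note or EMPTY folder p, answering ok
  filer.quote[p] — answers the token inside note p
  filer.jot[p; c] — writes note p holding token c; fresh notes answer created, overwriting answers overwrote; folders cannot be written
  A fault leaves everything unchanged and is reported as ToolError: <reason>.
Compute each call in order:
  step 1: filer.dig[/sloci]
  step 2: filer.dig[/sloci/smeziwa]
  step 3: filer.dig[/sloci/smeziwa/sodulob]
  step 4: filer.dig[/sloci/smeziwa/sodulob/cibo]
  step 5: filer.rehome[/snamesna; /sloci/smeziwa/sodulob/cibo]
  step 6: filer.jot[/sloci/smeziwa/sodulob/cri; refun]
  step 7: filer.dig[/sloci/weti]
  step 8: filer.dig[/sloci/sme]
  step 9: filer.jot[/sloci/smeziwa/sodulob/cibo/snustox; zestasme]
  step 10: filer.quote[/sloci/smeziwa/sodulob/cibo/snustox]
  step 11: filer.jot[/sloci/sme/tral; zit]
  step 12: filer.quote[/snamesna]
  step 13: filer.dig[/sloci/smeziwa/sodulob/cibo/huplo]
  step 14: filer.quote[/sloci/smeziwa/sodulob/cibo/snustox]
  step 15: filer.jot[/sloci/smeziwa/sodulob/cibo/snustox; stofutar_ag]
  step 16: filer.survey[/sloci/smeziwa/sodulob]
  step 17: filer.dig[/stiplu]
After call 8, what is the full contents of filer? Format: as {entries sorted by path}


Answer: {sloci/, sloci/sme/, sloci/smeziwa/, sloci/smeziwa/sodulob/, sloci/smeziwa/sodulob/cibo/, sloci/smeziwa/sodulob/cri=refun, sloci/weti/, snamesna=boslekat}

Derivation:
Step: filer.dig[p→/sloci]
Result: ok
Step: filer.dig[p→/sloci/smeziwa]
Result: ok
Step: filer.dig[p→/sloci/smeziwa/sodulob]
Result: ok
Step: filer.dig[p→/sloci/smeziwa/sodulob/cibo]
Result: ok
Step: filer.rehome[s→/snamesna; d→/sloci/smeziwa/sodulob/cibo]
Result: ToolError: exists
Step: filer.jot[p→/sloci/smeziwa/sodulob/cri; c→refun]
Result: created
Step: filer.dig[p→/sloci/weti]
Result: ok
Step: filer.dig[p→/sloci/sme]
Result: ok
Step: filer.jot[p→/sloci/smeziwa/sodulob/cibo/snustox; c→zestasme]
Result: created
Step: filer.quote[p→/sloci/smeziwa/sodulob/cibo/snustox]
Result: zestasme
Step: filer.jot[p→/sloci/sme/tral; c→zit]
Result: created
Step: filer.quote[p→/snamesna]
Result: boslekat
Step: filer.dig[p→/sloci/smeziwa/sodulob/cibo/huplo]
Result: ok
Step: filer.quote[p→/sloci/smeziwa/sodulob/cibo/snustox]
Result: zestasme
Step: filer.jot[p→/sloci/smeziwa/sodulob/cibo/snustox; c→stofutar_ag]
Result: overwrote
Step: filer.survey[p→/sloci/smeziwa/sodulob]
Result: [cibo/, cri]
Step: filer.dig[p→/stiplu]
Result: ok


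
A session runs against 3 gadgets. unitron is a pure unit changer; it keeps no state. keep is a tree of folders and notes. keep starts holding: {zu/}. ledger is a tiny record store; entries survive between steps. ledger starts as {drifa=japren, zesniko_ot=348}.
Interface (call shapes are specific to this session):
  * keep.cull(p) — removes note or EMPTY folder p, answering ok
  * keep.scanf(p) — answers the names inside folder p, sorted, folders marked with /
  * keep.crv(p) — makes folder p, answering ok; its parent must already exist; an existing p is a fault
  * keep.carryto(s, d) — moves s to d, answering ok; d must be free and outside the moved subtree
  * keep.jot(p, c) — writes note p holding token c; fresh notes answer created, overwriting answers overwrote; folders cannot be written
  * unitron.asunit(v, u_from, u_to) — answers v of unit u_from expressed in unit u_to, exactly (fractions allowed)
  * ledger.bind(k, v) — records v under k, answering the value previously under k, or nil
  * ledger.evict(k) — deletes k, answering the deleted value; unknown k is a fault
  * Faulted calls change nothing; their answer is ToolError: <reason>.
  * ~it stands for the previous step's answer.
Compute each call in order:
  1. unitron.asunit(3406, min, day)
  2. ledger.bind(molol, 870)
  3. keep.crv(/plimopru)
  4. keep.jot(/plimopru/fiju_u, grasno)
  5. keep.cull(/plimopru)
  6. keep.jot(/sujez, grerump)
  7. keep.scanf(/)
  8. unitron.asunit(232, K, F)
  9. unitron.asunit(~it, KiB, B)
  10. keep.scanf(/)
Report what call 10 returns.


Act: unitron.asunit[v='3406'; u_from='min'; u_to='day']
Obs: 1703/720
Act: ledger.bind[k='molol'; v='870']
Obs: nil
Act: keep.crv[p='/plimopru']
Obs: ok
Act: keep.jot[p='/plimopru/fiju_u'; c='grasno']
Obs: created
Act: keep.cull[p='/plimopru']
Obs: ToolError: not empty
Act: keep.jot[p='/sujez'; c='grerump']
Obs: created
Act: keep.scanf[p='/']
Obs: [plimopru/, sujez, zu/]
Act: unitron.asunit[v='232'; u_from='K'; u_to='F']
Obs: -4207/100
Act: unitron.asunit[v='~it'; u_from='KiB'; u_to='B']
Obs: -1076992/25
Act: keep.scanf[p='/']
Obs: [plimopru/, sujez, zu/]

Answer: [plimopru/, sujez, zu/]


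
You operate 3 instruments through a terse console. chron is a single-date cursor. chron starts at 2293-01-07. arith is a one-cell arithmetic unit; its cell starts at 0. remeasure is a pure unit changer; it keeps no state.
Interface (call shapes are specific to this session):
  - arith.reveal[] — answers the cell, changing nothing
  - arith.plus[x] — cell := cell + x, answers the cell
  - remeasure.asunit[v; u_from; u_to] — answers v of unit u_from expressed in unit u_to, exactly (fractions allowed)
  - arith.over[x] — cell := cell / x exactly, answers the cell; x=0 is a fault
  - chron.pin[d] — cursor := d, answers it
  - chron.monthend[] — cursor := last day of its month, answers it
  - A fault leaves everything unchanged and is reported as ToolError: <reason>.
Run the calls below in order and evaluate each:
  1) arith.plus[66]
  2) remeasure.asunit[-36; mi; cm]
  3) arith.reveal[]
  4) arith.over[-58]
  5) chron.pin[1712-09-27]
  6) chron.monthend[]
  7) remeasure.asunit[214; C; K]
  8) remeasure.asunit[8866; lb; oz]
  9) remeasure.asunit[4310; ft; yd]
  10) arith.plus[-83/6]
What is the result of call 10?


Answer: -2605/174

Derivation:
>>> arith.plus x=66
:: 66
>>> remeasure.asunit v=-36 u_from=mi u_to=cm
:: -28968192/5
>>> arith.reveal
:: 66
>>> arith.over x=-58
:: -33/29
>>> chron.pin d=1712-09-27
:: 1712-09-27
>>> chron.monthend
:: 1712-09-30
>>> remeasure.asunit v=214 u_from=C u_to=K
:: 9743/20
>>> remeasure.asunit v=8866 u_from=lb u_to=oz
:: 141856
>>> remeasure.asunit v=4310 u_from=ft u_to=yd
:: 4310/3
>>> arith.plus x=-83/6
:: -2605/174


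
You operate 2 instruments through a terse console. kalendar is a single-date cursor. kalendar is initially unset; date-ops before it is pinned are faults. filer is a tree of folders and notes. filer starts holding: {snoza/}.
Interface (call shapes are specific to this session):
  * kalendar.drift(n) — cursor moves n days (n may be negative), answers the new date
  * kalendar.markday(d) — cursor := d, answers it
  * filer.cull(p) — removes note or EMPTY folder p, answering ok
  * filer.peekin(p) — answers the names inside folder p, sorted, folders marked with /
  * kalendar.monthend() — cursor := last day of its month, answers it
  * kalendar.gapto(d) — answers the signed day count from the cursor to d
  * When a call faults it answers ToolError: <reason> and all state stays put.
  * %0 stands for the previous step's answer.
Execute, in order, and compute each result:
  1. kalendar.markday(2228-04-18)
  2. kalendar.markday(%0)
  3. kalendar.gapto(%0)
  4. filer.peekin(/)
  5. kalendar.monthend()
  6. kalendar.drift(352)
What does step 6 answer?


Answer: 2229-04-17

Derivation:
% 1. kalendar.markday(d='2228-04-18') => 2228-04-18
% 2. kalendar.markday(d='%0') => 2228-04-18
% 3. kalendar.gapto(d='%0') => 0
% 4. filer.peekin(p='/') => [snoza/]
% 5. kalendar.monthend() => 2228-04-30
% 6. kalendar.drift(n='352') => 2229-04-17


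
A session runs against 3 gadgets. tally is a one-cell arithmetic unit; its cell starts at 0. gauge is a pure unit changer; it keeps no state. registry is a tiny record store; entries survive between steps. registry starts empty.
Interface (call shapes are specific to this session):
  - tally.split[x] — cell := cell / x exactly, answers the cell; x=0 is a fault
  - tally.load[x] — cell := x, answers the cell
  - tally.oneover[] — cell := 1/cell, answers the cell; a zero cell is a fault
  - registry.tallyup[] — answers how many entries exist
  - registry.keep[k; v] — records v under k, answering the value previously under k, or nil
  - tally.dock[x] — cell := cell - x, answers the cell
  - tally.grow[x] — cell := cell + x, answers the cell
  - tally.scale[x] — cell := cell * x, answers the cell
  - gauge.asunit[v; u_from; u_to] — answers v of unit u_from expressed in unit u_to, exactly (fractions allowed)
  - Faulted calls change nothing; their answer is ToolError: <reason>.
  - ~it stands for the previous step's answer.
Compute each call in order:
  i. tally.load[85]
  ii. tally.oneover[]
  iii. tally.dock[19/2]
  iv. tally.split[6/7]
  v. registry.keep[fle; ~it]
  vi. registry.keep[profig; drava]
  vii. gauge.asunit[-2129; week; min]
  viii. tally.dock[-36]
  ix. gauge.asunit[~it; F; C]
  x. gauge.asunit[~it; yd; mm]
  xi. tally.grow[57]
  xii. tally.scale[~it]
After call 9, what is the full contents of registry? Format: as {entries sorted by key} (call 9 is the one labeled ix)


Answer: {fle=-11291/1020, profig=drava}

Derivation:
I call load(x: 85), and observe 85.
Next I call oneover, and get 1/85.
I run dock(x: 19/2), which returns -1613/170.
Invoking split(x: 6/7), — result: -11291/1020.
I try keep(k: fle, v: ~it), and see nil.
Calling keep(k: profig, v: drava), and observe nil.
Using asunit(v: -2129, u_from: week, u_to: min), and get -21460320.
I invoke dock(x: -36), → 25429/1020.
Next I call asunit(v: ~it, u_from: F, u_to: C), — result: -7211/1836.
I try asunit(v: ~it, u_from: yd, u_to: mm), → -915797/255.
Calling grow(x: 57), which returns 83569/1020.
I call scale(x: ~it), and get 6983777761/1040400.


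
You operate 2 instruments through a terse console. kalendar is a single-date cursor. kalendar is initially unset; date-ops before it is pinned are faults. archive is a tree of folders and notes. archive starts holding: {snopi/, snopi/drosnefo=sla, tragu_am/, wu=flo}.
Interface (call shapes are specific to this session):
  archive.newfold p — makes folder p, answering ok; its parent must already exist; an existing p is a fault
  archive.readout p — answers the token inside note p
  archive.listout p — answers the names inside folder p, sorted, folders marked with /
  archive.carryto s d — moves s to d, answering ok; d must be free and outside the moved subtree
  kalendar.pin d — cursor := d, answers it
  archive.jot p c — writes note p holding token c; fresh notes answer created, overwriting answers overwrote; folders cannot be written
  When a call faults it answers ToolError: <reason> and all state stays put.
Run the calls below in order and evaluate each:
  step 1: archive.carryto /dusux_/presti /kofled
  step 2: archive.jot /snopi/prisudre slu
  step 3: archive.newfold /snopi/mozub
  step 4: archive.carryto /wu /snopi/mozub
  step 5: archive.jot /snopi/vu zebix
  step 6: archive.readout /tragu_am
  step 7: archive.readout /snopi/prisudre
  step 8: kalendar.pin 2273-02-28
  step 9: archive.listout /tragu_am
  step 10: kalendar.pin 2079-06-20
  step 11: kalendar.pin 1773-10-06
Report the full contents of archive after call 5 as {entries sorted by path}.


>>> archive.carryto s='/dusux_/presti' d='/kofled'
= ToolError: not found
>>> archive.jot p='/snopi/prisudre' c='slu'
= created
>>> archive.newfold p='/snopi/mozub'
= ok
>>> archive.carryto s='/wu' d='/snopi/mozub'
= ToolError: exists
>>> archive.jot p='/snopi/vu' c='zebix'
= created
>>> archive.readout p='/tragu_am'
= ToolError: is a directory
>>> archive.readout p='/snopi/prisudre'
= slu
>>> kalendar.pin d='2273-02-28'
= 2273-02-28
>>> archive.listout p='/tragu_am'
= []
>>> kalendar.pin d='2079-06-20'
= 2079-06-20
>>> kalendar.pin d='1773-10-06'
= 1773-10-06

Answer: {snopi/, snopi/drosnefo=sla, snopi/mozub/, snopi/prisudre=slu, snopi/vu=zebix, tragu_am/, wu=flo}


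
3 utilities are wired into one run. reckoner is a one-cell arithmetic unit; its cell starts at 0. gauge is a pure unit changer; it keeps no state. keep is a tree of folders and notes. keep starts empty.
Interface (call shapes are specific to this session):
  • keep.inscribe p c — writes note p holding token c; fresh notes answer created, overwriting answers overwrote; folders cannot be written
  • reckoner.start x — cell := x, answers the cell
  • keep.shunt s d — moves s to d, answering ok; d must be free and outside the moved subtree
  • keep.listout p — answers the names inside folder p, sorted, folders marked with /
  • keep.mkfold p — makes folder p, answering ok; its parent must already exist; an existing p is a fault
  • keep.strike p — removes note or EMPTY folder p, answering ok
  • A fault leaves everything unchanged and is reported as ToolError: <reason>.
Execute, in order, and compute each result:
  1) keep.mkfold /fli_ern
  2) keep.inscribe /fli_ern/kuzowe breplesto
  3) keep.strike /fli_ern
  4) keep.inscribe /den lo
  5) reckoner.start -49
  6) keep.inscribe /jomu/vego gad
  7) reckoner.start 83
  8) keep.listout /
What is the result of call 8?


Answer: [den, fli_ern/]

Derivation:
CALL mkfold[p→/fli_ern]
RET  ok
CALL inscribe[p→/fli_ern/kuzowe; c→breplesto]
RET  created
CALL strike[p→/fli_ern]
RET  ToolError: not empty
CALL inscribe[p→/den; c→lo]
RET  created
CALL start[x→-49]
RET  -49
CALL inscribe[p→/jomu/vego; c→gad]
RET  ToolError: no parent
CALL start[x→83]
RET  83
CALL listout[p→/]
RET  [den, fli_ern/]


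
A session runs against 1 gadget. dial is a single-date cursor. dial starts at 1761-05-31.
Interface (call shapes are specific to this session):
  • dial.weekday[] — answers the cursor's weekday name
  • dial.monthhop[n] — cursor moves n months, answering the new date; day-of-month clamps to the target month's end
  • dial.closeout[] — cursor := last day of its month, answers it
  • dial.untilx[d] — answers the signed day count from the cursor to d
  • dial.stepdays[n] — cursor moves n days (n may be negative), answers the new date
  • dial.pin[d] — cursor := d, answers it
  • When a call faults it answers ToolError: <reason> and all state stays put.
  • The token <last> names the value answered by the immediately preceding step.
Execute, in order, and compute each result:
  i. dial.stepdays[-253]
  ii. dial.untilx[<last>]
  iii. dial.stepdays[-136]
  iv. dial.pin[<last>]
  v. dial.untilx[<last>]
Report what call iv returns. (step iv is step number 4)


Now I run dial.stepdays using n: -253, and see 1760-09-20.
I use dial.untilx using d: <last>, — result: 0.
Then dial.stepdays using n: -136, — result: 1760-05-07.
I run dial.pin using d: <last>, and get 1760-05-07.
Invoking dial.untilx using d: <last>, — result: 0.

Answer: 1760-05-07


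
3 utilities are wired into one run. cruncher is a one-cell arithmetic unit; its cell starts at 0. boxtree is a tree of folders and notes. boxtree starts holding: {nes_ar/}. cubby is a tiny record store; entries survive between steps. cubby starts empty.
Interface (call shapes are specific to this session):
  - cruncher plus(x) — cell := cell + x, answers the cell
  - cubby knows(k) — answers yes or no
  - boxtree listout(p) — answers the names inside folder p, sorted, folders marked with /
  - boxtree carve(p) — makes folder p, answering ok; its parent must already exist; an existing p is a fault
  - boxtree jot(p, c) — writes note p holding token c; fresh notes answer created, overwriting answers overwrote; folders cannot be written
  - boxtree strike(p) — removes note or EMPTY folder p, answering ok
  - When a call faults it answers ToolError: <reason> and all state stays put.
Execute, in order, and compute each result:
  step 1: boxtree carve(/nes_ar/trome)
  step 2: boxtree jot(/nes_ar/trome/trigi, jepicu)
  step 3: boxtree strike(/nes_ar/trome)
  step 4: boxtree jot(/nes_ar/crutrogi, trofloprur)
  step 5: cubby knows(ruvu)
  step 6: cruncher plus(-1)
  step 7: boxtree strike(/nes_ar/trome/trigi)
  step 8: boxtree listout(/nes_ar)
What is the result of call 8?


Using boxtree carve passing p='/nes_ar/trome', and observe ok.
Then boxtree jot passing p='/nes_ar/trome/trigi', c='jepicu', giving created.
Then boxtree strike passing p='/nes_ar/trome': ToolError: not empty.
I run boxtree jot passing p='/nes_ar/crutrogi', c='trofloprur', and observe created.
Then cubby knows passing k='ruvu', — result: no.
I invoke cruncher plus passing x='-1', yielding -1.
I try boxtree strike passing p='/nes_ar/trome/trigi', and observe ok.
I invoke boxtree listout passing p='/nes_ar', — result: [crutrogi, trome/].

Answer: [crutrogi, trome/]


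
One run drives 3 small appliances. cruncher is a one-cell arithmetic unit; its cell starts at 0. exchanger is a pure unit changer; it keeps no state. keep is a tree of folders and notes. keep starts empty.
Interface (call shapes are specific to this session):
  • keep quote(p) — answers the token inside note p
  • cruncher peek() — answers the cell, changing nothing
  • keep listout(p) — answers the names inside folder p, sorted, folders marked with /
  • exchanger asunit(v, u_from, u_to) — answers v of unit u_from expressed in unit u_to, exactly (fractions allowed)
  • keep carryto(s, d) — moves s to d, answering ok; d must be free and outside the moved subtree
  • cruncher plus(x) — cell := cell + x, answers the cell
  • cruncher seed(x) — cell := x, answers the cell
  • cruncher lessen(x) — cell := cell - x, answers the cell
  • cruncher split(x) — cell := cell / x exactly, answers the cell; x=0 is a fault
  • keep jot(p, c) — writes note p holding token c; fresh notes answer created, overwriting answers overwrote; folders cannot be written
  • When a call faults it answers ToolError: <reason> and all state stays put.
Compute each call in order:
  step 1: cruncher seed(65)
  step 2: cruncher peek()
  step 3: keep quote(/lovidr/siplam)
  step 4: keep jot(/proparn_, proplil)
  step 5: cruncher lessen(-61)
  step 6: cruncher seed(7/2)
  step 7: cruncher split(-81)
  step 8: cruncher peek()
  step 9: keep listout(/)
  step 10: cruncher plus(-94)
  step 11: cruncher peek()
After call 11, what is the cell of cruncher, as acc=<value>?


> cruncher seed x='65'
  65
> cruncher peek
  65
> keep quote p='/lovidr/siplam'
  ToolError: not found
> keep jot p='/proparn_' c='proplil'
  created
> cruncher lessen x='-61'
  126
> cruncher seed x='7/2'
  7/2
> cruncher split x='-81'
  -7/162
> cruncher peek
  -7/162
> keep listout p='/'
  [proparn_]
> cruncher plus x='-94'
  -15235/162
> cruncher peek
  -15235/162

Answer: acc=-15235/162


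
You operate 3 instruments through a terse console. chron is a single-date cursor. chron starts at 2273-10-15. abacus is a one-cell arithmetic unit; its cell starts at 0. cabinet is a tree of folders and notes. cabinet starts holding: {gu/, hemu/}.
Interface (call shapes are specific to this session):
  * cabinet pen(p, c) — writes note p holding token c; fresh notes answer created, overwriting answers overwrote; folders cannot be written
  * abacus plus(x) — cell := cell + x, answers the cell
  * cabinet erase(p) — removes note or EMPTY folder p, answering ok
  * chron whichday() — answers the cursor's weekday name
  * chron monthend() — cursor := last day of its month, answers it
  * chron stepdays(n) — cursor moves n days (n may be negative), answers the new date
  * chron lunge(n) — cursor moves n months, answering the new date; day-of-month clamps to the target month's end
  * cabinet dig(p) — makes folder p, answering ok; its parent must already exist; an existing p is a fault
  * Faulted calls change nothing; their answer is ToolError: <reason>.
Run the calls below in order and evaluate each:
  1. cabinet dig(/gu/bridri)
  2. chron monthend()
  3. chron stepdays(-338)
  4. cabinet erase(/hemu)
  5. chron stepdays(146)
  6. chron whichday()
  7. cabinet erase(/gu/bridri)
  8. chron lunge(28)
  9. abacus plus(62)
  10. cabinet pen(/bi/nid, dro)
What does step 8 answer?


Answer: 2275-08-22

Derivation:
→ cabinet dig(p: /gu/bridri)
← ok
→ chron monthend()
← 2273-10-31
→ chron stepdays(n: -338)
← 2272-11-27
→ cabinet erase(p: /hemu)
← ok
→ chron stepdays(n: 146)
← 2273-04-22
→ chron whichday()
← Tuesday
→ cabinet erase(p: /gu/bridri)
← ok
→ chron lunge(n: 28)
← 2275-08-22
→ abacus plus(x: 62)
← 62
→ cabinet pen(p: /bi/nid, c: dro)
← ToolError: no parent


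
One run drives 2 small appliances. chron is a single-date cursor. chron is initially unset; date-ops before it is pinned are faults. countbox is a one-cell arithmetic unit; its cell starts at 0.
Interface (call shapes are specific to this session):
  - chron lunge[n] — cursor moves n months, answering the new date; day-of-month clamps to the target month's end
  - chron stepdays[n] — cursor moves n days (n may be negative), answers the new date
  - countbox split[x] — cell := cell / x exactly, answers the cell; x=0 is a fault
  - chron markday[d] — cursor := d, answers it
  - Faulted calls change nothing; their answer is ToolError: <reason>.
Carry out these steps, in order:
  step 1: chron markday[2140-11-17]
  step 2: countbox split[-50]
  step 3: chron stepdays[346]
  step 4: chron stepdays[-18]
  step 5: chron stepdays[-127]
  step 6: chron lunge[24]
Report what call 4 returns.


Then chron markday passing d='2140-11-17', and observe 2140-11-17.
I invoke countbox split passing x='-50', and observe 0.
Calling chron stepdays passing n='346', — result: 2141-10-29.
Next I call chron stepdays passing n='-18', → 2141-10-11.
I try chron stepdays passing n='-127', — result: 2141-06-06.
Now I run chron lunge passing n='24', and observe 2143-06-06.

Answer: 2141-10-11


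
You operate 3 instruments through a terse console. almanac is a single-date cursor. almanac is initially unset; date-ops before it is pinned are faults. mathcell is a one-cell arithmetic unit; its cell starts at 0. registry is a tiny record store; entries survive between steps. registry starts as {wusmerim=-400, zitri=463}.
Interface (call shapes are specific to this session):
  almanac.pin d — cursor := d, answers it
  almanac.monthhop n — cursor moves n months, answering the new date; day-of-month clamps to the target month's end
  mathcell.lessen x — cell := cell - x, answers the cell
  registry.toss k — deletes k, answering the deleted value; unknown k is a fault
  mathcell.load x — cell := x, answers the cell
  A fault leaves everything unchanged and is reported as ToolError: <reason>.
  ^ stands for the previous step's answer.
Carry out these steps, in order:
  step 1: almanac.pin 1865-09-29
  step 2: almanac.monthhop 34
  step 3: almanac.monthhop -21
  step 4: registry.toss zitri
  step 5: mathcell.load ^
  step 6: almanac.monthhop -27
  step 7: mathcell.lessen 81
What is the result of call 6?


Answer: 1864-07-29

Derivation:
I call pin(d: 1865-09-29), which returns 1865-09-29.
I try monthhop(n: 34), which returns 1868-07-29.
Next I call monthhop(n: -21), yielding 1866-10-29.
Using toss(k: zitri): 463.
Invoking load(x: ^), → 463.
I invoke monthhop(n: -27): 1864-07-29.
I run lessen(x: 81), — result: 382.


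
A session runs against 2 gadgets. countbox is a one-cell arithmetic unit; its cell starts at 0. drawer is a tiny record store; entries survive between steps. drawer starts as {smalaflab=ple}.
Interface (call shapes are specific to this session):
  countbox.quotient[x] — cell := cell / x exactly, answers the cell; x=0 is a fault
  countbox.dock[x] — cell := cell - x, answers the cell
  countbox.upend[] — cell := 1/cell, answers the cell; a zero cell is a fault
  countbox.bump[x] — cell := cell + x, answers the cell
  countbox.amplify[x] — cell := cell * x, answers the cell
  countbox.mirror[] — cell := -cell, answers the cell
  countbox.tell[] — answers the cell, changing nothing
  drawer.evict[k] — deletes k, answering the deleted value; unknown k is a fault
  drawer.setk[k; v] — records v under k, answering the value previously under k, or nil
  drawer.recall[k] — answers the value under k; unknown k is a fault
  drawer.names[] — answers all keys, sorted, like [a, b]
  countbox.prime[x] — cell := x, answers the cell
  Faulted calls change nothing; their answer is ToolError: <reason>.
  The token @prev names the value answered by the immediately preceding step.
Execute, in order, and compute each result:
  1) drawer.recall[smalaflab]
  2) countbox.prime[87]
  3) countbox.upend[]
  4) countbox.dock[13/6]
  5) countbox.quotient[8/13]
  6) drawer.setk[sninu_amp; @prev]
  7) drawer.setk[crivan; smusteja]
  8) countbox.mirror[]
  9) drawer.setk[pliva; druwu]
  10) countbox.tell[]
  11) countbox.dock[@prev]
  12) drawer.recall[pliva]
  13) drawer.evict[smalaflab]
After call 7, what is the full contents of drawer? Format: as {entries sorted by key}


Act: drawer.recall[k=smalaflab]
Obs: ple
Act: countbox.prime[x=87]
Obs: 87
Act: countbox.upend[]
Obs: 1/87
Act: countbox.dock[x=13/6]
Obs: -125/58
Act: countbox.quotient[x=8/13]
Obs: -1625/464
Act: drawer.setk[k=sninu_amp; v=@prev]
Obs: nil
Act: drawer.setk[k=crivan; v=smusteja]
Obs: nil
Act: countbox.mirror[]
Obs: 1625/464
Act: drawer.setk[k=pliva; v=druwu]
Obs: nil
Act: countbox.tell[]
Obs: 1625/464
Act: countbox.dock[x=@prev]
Obs: 0
Act: drawer.recall[k=pliva]
Obs: druwu
Act: drawer.evict[k=smalaflab]
Obs: ple

Answer: {crivan=smusteja, smalaflab=ple, sninu_amp=-1625/464}


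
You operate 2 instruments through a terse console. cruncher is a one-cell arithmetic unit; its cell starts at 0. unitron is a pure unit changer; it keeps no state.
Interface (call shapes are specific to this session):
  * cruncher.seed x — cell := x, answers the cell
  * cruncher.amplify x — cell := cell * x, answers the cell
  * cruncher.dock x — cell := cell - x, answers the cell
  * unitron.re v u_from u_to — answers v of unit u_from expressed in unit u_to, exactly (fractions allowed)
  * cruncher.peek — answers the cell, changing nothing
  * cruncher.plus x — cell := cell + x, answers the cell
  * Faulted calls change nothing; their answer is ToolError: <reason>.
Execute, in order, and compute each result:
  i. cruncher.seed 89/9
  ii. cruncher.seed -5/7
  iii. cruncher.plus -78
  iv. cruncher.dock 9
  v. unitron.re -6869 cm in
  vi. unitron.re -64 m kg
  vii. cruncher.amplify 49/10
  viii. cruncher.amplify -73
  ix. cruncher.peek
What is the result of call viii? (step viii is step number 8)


Using cruncher.seed(x: 89/9), yielding 89/9.
I call cruncher.seed(x: -5/7): -5/7.
I run cruncher.plus(x: -78), and see -551/7.
Now I run cruncher.dock(x: 9), and see -614/7.
Calling unitron.re(v: -6869, u_from: cm, u_to: in): -343450/127.
Next I call unitron.re(v: -64, u_from: m, u_to: kg), and observe ToolError: incompatible units.
I call cruncher.amplify(x: 49/10), → -2149/5.
I use cruncher.amplify(x: -73), which returns 156877/5.
Invoking cruncher.peek, — result: 156877/5.

Answer: 156877/5


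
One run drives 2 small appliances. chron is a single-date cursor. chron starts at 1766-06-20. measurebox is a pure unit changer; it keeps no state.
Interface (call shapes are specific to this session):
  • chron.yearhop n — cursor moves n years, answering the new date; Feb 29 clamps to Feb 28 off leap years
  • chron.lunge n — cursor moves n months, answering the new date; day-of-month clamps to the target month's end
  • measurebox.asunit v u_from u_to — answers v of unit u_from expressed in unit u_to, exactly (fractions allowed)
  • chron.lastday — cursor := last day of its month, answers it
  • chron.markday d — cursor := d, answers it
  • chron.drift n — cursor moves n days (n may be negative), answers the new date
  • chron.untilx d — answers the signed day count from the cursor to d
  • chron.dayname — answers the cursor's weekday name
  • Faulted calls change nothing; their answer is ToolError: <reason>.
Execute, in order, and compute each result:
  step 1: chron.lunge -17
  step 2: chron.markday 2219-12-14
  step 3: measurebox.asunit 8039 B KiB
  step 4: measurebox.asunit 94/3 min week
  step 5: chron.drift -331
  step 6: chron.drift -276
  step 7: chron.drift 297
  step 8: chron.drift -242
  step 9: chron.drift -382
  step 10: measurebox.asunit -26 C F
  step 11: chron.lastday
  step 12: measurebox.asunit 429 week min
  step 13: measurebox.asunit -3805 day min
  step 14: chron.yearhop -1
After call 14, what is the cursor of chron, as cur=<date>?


Answer: cur=2216-05-31

Derivation:
I run chron.lunge passing -17, yielding 1765-01-20.
Next I call chron.markday passing 2219-12-14, and get 2219-12-14.
Next I call measurebox.asunit passing 8039, B, KiB, which returns 8039/1024.
I try measurebox.asunit passing 94/3, min, week, and get 47/15120.
Then chron.drift passing -331, → 2219-01-17.
I invoke chron.drift passing -276, and see 2218-04-16.
I run chron.drift passing 297, → 2219-02-07.
Next I call chron.drift passing -242, and get 2218-06-10.
Invoking chron.drift passing -382, and get 2217-05-24.
Now I run measurebox.asunit passing -26, C, F, — result: -74/5.
I invoke chron.lastday(), and see 2217-05-31.
I call measurebox.asunit passing 429, week, min, and observe 4324320.
I invoke measurebox.asunit passing -3805, day, min, yielding -5479200.
I use chron.yearhop passing -1, giving 2216-05-31.


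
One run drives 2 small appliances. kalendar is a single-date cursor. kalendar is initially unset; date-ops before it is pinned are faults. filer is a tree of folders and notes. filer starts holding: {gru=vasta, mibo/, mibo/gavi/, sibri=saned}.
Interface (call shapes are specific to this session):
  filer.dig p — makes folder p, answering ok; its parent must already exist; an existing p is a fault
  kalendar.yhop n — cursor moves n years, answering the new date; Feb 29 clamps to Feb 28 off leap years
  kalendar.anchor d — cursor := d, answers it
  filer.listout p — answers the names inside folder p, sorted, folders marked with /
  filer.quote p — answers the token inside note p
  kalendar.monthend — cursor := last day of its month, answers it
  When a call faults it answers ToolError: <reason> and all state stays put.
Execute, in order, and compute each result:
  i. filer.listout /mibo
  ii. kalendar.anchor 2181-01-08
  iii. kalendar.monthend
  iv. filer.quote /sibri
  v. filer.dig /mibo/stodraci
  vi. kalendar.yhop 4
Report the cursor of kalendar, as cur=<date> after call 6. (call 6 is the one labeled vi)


Answer: cur=2185-01-31

Derivation:
I call listout passing p: /mibo, and get [gavi/].
I use anchor passing d: 2181-01-08, yielding 2181-01-08.
I run monthend(), — result: 2181-01-31.
Using quote passing p: /sibri, yielding saned.
I run dig passing p: /mibo/stodraci, yielding ok.
Now I run yhop passing n: 4, yielding 2185-01-31.


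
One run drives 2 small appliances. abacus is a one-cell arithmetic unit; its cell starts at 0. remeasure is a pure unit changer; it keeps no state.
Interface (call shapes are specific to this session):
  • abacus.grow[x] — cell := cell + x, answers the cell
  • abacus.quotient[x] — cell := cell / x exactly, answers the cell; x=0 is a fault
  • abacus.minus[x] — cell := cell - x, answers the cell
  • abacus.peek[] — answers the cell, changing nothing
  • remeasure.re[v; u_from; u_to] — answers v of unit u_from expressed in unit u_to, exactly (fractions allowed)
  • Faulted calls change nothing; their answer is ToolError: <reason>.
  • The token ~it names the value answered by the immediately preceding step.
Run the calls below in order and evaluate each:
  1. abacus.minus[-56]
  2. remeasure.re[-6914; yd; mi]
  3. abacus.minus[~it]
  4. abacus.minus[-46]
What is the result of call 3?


·→ minus(x: -56)
·← 56
·→ re(v: -6914, u_from: yd, u_to: mi)
·← -3457/880
·→ minus(x: ~it)
·← 52737/880
·→ minus(x: -46)
·← 93217/880

Answer: 52737/880
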